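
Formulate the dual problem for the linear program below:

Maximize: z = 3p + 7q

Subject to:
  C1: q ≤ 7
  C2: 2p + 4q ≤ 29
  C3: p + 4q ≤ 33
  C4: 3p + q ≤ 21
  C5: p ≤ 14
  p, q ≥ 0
Minimize: z = 7y1 + 29y2 + 33y3 + 21y4 + 14y5

Subject to:
  C1: -2y2 - y3 - 3y4 - y5 ≤ -3
  C2: -y1 - 4y2 - 4y3 - y4 ≤ -7
  y1, y2, y3, y4, y5 ≥ 0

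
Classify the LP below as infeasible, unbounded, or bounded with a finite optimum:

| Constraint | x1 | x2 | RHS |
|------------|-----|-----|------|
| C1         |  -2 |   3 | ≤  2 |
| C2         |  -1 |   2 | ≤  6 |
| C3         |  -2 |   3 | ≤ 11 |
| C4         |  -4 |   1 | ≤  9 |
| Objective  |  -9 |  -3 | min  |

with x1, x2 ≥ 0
Feasible point: (0, 0) satisfies every constraint, so the LP is feasible.
Direction d = (1, 0): for each constraint row a, a·d ≤ 0 —
  (-2)(1) + (3)(0) = -2 ≤ 0
  (-1)(1) + (2)(0) = -1 ≤ 0
  (-2)(1) + (3)(0) = -2 ≤ 0
  (-4)(1) + (1)(0) = -4 ≤ 0
and d ≥ 0, so (0, 0) + t·d stays feasible for every t ≥ 0. Along this ray z = -9x1 - 3x2 changes by -9 per unit t, so z → −∞.

The LP is unbounded; z can be made arbitrarily small.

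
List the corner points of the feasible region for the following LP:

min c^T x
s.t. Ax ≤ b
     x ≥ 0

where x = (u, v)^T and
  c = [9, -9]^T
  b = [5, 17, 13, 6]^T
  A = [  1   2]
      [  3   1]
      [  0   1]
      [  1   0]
Each vertex is the intersection of two constraint boundaries that also satisfies all remaining constraints:
  u = 0 and v = 0 → (0, 0)
  u + 2v = 5 and v = 0 → (5, 0)
  u + 2v = 5 and u = 0 → (0, 2.5)

Vertices: (0, 0), (5, 0), (0, 2.5)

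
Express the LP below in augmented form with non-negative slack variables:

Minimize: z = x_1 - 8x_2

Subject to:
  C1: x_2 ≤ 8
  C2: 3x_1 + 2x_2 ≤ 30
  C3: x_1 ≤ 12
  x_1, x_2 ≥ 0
min z = x_1 - 8x_2

s.t.
  x_2 + s1 = 8
  3x_1 + 2x_2 + s2 = 30
  x_1 + s3 = 12
  x_1, x_2, s1, s2, s3 ≥ 0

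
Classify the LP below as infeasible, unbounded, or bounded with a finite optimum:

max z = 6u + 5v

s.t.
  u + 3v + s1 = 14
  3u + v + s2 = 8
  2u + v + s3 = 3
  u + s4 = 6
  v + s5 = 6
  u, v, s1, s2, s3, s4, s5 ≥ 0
The point (0, 3) satisfies every constraint, so the LP is feasible; the constraints give u ≤ 6 and v ≤ 6, which with u, v ≥ 0 keep the feasible region inside a bounded box. A feasible, bounded LP attains a finite optimum at a vertex.

Evaluating z = 6u + 5v at each vertex:
  (0, 0): z = 0
  (1.5, 0): z = 9
  (0, 3): z = 15

Feasible with finite optimum z* = 15 at (0, 3).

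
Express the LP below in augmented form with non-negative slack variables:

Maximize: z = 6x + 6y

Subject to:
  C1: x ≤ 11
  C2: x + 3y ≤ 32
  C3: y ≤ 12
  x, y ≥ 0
max z = 6x + 6y

s.t.
  x + s1 = 11
  x + 3y + s2 = 32
  y + s3 = 12
  x, y, s1, s2, s3 ≥ 0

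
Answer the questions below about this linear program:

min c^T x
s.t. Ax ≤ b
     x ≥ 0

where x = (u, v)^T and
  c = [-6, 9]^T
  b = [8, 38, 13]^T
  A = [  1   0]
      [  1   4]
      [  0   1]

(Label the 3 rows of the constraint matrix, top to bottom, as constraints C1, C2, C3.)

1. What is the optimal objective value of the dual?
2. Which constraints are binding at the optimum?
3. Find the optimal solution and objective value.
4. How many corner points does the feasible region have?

1. -48 (by strong duality, equal to the primal optimum)
2. C1, v ≥ 0
3. u = 8, v = 0, z = -48
4. 4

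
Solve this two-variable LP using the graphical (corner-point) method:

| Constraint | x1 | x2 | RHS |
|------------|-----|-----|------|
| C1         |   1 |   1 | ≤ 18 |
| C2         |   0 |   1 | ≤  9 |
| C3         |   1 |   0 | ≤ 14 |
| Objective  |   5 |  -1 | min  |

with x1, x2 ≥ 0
x1 = 0, x2 = 9, z = -9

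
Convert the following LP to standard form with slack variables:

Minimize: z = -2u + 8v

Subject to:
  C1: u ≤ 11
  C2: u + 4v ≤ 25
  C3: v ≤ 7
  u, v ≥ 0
min z = -2u + 8v

s.t.
  u + s1 = 11
  u + 4v + s2 = 25
  v + s3 = 7
  u, v, s1, s2, s3 ≥ 0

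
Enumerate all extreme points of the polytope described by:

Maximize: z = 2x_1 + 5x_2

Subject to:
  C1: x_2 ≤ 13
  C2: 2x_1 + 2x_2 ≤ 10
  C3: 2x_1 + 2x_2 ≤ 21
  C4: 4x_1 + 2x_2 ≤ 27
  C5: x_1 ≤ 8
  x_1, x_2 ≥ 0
Each vertex is the intersection of two constraint boundaries that also satisfies all remaining constraints:
  x_1 = 0 and x_2 = 0 → (0, 0)
  2x_1 + 2x_2 = 10 and x_2 = 0 → (5, 0)
  2x_1 + 2x_2 = 10 and x_1 = 0 → (0, 5)

Vertices: (0, 0), (5, 0), (0, 5)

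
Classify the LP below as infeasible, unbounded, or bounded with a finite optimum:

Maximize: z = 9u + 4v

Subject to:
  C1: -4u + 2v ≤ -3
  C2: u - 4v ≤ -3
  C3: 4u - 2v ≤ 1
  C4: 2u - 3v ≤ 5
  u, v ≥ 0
C3 requires 4u - 2v ≤ 1, while C1 (-4u + 2v ≤ -3) is equivalent to 4u - 2v ≥ 3. Together they would need 3 ≤ 4u - 2v ≤ 1, which is impossible since 3 > 1. No point satisfies all constraints.

The feasible region is empty; the LP is infeasible.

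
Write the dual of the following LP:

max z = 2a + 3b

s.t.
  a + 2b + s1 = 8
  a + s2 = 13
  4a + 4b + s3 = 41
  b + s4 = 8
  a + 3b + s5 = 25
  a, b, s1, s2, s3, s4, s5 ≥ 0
Minimize: z = 8y1 + 13y2 + 41y3 + 8y4 + 25y5

Subject to:
  C1: -y1 - y2 - 4y3 - y5 ≤ -2
  C2: -2y1 - 4y3 - y4 - 3y5 ≤ -3
  y1, y2, y3, y4, y5 ≥ 0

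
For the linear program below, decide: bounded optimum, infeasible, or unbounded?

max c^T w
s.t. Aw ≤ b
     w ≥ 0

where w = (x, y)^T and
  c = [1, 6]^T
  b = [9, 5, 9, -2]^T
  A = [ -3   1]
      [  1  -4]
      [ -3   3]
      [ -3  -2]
Feasible point: (0, 1) satisfies every constraint, so the LP is feasible.
Direction d = (1, 1): for each constraint row a, a·d ≤ 0 —
  (-3)(1) + (1)(1) = -2 ≤ 0
  (1)(1) + (-4)(1) = -3 ≤ 0
  (-3)(1) + (3)(1) = 0 ≤ 0
  (-3)(1) + (-2)(1) = -5 ≤ 0
and d ≥ 0, so (0, 1) + t·d stays feasible for every t ≥ 0. Along this ray z = x + 6y changes by 7 per unit t, so z → +∞.

Unbounded: there is a feasible ray along which z → +∞.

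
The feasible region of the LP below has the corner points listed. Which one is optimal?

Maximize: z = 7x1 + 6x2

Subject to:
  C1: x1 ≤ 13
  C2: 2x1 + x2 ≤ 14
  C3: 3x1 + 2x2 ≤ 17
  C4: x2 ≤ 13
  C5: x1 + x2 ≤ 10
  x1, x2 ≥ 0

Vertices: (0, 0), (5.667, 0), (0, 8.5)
Evaluating z = 7x1 + 6x2 at each vertex:
  (0, 0): z = 0
  (5.667, 0): z = 39.67
  (0, 8.5): z = 51

The largest value is z = 51, attained at (0, 8.5).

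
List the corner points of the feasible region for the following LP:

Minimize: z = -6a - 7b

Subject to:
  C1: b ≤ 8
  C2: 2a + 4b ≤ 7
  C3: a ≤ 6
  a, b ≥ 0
Each vertex is the intersection of two constraint boundaries that also satisfies all remaining constraints:
  a = 0 and b = 0 → (0, 0)
  2a + 4b = 7 and b = 0 → (3.5, 0)
  2a + 4b = 7 and a = 0 → (0, 1.75)

Vertices: (0, 0), (3.5, 0), (0, 1.75)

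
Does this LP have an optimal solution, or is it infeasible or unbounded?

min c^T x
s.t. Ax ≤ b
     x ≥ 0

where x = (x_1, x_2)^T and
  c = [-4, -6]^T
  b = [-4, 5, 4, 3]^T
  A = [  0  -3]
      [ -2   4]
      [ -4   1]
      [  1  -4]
Feasible point: (2, 2) satisfies every constraint, so the LP is feasible.
Direction d = (2, 1): for each constraint row a, a·d ≤ 0 —
  (0)(2) + (-3)(1) = -3 ≤ 0
  (-2)(2) + (4)(1) = 0 ≤ 0
  (-4)(2) + (1)(1) = -7 ≤ 0
  (1)(2) + (-4)(1) = -2 ≤ 0
and d ≥ 0, so (2, 2) + t·d stays feasible for every t ≥ 0. Along this ray z = -4x_1 - 6x_2 changes by -14 per unit t, so z → −∞.

Unbounded: there is a feasible ray along which z → −∞.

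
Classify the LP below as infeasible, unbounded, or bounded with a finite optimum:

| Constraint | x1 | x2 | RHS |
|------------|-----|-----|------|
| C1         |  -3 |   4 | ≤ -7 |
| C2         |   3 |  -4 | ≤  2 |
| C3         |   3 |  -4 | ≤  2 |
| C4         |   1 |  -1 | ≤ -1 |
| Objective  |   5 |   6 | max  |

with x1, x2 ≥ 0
C2 requires 3x1 - 4x2 ≤ 2, while C1 (-3x1 + 4x2 ≤ -7) is equivalent to 3x1 - 4x2 ≥ 7. Together they would need 7 ≤ 3x1 - 4x2 ≤ 2, which is impossible since 7 > 2. No point satisfies all constraints.

Infeasible: no point satisfies all constraints simultaneously.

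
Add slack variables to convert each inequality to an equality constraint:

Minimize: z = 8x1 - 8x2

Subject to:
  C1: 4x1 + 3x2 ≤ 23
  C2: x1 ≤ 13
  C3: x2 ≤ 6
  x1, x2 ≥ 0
min z = 8x1 - 8x2

s.t.
  4x1 + 3x2 + s1 = 23
  x1 + s2 = 13
  x2 + s3 = 6
  x1, x2, s1, s2, s3 ≥ 0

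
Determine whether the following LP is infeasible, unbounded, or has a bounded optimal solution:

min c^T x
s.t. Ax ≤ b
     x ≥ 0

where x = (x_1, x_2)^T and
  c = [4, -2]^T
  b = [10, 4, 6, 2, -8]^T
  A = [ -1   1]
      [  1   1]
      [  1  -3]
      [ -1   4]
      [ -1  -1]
One constraint requires x_1 + x_2 ≤ 4, while the constraint -x_1 - x_2 ≤ -8 is equivalent to x_1 + x_2 ≥ 8. Together they would need 8 ≤ x_1 + x_2 ≤ 4, which is impossible since 8 > 4. No point satisfies all constraints.

Infeasible: no point satisfies all constraints simultaneously.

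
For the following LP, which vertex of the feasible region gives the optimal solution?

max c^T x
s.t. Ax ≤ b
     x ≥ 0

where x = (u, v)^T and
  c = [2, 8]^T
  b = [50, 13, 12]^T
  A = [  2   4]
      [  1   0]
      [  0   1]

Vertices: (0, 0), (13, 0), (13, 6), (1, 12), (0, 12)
(1, 12) with z = 98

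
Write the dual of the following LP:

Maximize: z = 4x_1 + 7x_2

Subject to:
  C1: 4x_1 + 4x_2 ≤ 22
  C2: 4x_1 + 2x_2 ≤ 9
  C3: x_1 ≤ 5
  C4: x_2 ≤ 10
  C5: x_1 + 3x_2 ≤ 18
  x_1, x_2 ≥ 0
Minimize: z = 22y1 + 9y2 + 5y3 + 10y4 + 18y5

Subject to:
  C1: -4y1 - 4y2 - y3 - y5 ≤ -4
  C2: -4y1 - 2y2 - y4 - 3y5 ≤ -7
  y1, y2, y3, y4, y5 ≥ 0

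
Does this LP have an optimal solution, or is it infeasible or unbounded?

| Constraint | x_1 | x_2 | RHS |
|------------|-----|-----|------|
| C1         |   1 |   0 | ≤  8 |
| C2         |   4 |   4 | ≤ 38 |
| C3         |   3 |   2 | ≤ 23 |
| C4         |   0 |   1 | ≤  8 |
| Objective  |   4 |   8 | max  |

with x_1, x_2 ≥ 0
The point (1.5, 8) satisfies every constraint, so the LP is feasible; the constraints give x_1 ≤ 8 and x_2 ≤ 8, which with x_1, x_2 ≥ 0 keep the feasible region inside a bounded box. A feasible, bounded LP attains a finite optimum at a vertex.

Evaluating z = 4x_1 + 8x_2 at each vertex:
  (0, 0): z = 0
  (7.667, 0): z = 30.67
  (4, 5.5): z = 60
  (1.5, 8): z = 70
  (0, 8): z = 64

Feasible with finite optimum z* = 70 at (1.5, 8).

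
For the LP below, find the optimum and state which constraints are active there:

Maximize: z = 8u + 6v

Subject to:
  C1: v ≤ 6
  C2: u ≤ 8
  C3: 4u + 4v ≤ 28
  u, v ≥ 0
Optimal: u = 7, v = 0
Slack at optimum:
  C1: slack = 6
  C2: slack = 1
  C3: slack = 0 (binding)
  u ≥ 0: u = 7
  v ≥ 0: v = 0 (binding)
Binding constraints: C3, v ≥ 0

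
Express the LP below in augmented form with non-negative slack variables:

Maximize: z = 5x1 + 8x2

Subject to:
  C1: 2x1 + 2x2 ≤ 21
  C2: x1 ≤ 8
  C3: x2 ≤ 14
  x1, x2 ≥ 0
max z = 5x1 + 8x2

s.t.
  2x1 + 2x2 + s1 = 21
  x1 + s2 = 8
  x2 + s3 = 14
  x1, x2, s1, s2, s3 ≥ 0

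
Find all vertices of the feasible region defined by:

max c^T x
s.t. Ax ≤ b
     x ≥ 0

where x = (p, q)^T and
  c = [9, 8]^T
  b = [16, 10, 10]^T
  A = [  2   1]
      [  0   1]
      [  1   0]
Each vertex is the intersection of two constraint boundaries that also satisfies all remaining constraints:
  p = 0 and q = 0 → (0, 0)
  2p + q = 16 and q = 0 → (8, 0)
  2p + q = 16 and q = 10 → (3, 10)
  q = 10 and p = 0 → (0, 10)

Vertices: (0, 0), (8, 0), (3, 10), (0, 10)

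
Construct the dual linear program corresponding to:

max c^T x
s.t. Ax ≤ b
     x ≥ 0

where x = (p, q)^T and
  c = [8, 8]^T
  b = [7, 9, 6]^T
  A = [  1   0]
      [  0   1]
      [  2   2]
Minimize: z = 7y1 + 9y2 + 6y3

Subject to:
  C1: -y1 - 2y3 ≤ -8
  C2: -y2 - 2y3 ≤ -8
  y1, y2, y3 ≥ 0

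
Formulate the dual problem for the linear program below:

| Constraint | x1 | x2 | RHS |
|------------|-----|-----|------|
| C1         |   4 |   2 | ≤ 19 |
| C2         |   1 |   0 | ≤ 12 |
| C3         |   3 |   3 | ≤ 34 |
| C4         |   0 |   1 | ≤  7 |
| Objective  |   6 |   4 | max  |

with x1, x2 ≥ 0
Minimize: z = 19y1 + 12y2 + 34y3 + 7y4

Subject to:
  C1: -4y1 - y2 - 3y3 ≤ -6
  C2: -2y1 - 3y3 - y4 ≤ -4
  y1, y2, y3, y4 ≥ 0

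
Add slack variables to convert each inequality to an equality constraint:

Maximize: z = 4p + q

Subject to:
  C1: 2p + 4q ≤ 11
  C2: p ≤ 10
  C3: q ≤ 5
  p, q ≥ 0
max z = 4p + q

s.t.
  2p + 4q + s1 = 11
  p + s2 = 10
  q + s3 = 5
  p, q, s1, s2, s3 ≥ 0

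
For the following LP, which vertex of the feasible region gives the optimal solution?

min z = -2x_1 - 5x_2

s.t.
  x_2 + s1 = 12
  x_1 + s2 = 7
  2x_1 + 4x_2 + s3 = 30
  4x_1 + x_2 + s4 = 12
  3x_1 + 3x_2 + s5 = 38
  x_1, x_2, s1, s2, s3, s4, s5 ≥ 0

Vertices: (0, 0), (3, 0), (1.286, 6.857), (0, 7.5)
Evaluating z = -2x_1 - 5x_2 at each vertex:
  (0, 0): z = 0
  (3, 0): z = -6
  (1.286, 6.857): z = -36.86
  (0, 7.5): z = -37.5

The smallest value is z = -37.5, attained at (0, 7.5).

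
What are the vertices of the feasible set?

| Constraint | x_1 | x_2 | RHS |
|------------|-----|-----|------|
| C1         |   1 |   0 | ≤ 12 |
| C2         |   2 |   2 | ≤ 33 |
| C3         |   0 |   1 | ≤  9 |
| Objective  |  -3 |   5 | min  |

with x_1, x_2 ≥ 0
Each vertex is the intersection of two constraint boundaries that also satisfies all remaining constraints:
  x_1 = 0 and x_2 = 0 → (0, 0)
  x_1 = 12 and x_2 = 0 → (12, 0)
  x_1 = 12 and 2x_1 + 2x_2 = 33 → (12, 4.5)
  2x_1 + 2x_2 = 33 and x_2 = 9 → (7.5, 9)
  x_2 = 9 and x_1 = 0 → (0, 9)

Vertices: (0, 0), (12, 0), (12, 4.5), (7.5, 9), (0, 9)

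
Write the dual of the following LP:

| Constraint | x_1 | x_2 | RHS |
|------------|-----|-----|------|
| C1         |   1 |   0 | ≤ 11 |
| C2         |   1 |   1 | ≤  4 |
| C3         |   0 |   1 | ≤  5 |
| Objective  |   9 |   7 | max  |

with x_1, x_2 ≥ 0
Minimize: z = 11y1 + 4y2 + 5y3

Subject to:
  C1: -y1 - y2 ≤ -9
  C2: -y2 - y3 ≤ -7
  y1, y2, y3 ≥ 0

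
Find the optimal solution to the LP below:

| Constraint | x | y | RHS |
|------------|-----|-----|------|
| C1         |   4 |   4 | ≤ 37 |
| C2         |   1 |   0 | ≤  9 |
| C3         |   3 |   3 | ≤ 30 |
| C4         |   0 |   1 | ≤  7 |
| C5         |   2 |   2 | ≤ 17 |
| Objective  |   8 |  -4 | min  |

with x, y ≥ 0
x = 0, y = 7, z = -28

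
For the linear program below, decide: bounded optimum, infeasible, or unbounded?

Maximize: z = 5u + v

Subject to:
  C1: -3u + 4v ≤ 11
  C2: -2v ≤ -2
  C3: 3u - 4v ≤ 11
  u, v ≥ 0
Feasible point: (0, 1) satisfies every constraint, so the LP is feasible.
Direction d = (4, 3): for each constraint row a, a·d ≤ 0 —
  (-3)(4) + (4)(3) = 0 ≤ 0
  (0)(4) + (-2)(3) = -6 ≤ 0
  (3)(4) + (-4)(3) = 0 ≤ 0
and d ≥ 0, so (0, 1) + t·d stays feasible for every t ≥ 0. Along this ray z = 5u + v changes by 23 per unit t, so z → +∞.

Unbounded: there is a feasible ray along which z → +∞.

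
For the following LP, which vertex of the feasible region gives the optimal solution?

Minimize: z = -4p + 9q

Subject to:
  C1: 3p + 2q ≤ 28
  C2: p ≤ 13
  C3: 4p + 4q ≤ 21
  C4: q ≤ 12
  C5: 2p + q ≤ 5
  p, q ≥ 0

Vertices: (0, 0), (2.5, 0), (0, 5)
Evaluating z = -4p + 9q at each vertex:
  (0, 0): z = 0
  (2.5, 0): z = -10
  (0, 5): z = 45

The smallest value is z = -10, attained at (2.5, 0).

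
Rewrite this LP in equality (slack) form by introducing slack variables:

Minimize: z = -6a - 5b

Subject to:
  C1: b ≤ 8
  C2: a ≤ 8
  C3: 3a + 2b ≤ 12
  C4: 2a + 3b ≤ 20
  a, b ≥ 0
min z = -6a - 5b

s.t.
  b + s1 = 8
  a + s2 = 8
  3a + 2b + s3 = 12
  2a + 3b + s4 = 20
  a, b, s1, s2, s3, s4 ≥ 0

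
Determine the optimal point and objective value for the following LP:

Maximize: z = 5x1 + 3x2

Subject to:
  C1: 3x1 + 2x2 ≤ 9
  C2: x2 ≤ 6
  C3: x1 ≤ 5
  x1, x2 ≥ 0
Each vertex is the intersection of two constraint boundaries that also satisfies all remaining constraints:
  x1 = 0 and x2 = 0 → (0, 0)
  3x1 + 2x2 = 9 and x2 = 0 → (3, 0)
  3x1 + 2x2 = 9 and x1 = 0 → (0, 4.5)

Evaluating z = 5x1 + 3x2 at each vertex:
  (0, 0): z = 0
  (3, 0): z = 15
  (0, 4.5): z = 13.5

The maximum is at (3, 0) with z = 15.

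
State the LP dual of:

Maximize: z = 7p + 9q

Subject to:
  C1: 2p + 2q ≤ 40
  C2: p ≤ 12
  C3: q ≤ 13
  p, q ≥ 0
Minimize: z = 40y1 + 12y2 + 13y3

Subject to:
  C1: -2y1 - y2 ≤ -7
  C2: -2y1 - y3 ≤ -9
  y1, y2, y3 ≥ 0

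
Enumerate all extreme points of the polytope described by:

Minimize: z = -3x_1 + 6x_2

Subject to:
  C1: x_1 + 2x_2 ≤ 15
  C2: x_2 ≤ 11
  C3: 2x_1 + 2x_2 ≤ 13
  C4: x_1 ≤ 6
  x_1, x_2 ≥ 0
Each vertex is the intersection of two constraint boundaries that also satisfies all remaining constraints:
  x_1 = 0 and x_2 = 0 → (0, 0)
  x_1 = 6 and x_2 = 0 → (6, 0)
  2x_1 + 2x_2 = 13 and x_1 = 6 → (6, 0.5)
  2x_1 + 2x_2 = 13 and x_1 = 0 → (0, 6.5)

Vertices: (0, 0), (6, 0), (6, 0.5), (0, 6.5)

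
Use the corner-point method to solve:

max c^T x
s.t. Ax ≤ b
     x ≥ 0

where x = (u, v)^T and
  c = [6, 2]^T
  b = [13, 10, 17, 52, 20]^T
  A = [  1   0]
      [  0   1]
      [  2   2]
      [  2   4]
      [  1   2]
u = 8.5, v = 0, z = 51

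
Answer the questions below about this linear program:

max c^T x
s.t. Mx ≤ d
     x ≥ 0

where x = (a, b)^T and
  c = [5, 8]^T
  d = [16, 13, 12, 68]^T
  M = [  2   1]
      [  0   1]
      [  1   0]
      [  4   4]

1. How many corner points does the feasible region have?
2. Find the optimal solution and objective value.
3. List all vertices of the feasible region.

1. 4
2. a = 1.5, b = 13, z = 111.5
3. (0, 0), (8, 0), (1.5, 13), (0, 13)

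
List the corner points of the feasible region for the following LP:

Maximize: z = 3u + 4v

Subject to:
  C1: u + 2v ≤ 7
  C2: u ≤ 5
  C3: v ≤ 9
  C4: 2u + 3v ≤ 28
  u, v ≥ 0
Each vertex is the intersection of two constraint boundaries that also satisfies all remaining constraints:
  u = 0 and v = 0 → (0, 0)
  u = 5 and v = 0 → (5, 0)
  u + 2v = 7 and u = 5 → (5, 1)
  u + 2v = 7 and u = 0 → (0, 3.5)

Vertices: (0, 0), (5, 0), (5, 1), (0, 3.5)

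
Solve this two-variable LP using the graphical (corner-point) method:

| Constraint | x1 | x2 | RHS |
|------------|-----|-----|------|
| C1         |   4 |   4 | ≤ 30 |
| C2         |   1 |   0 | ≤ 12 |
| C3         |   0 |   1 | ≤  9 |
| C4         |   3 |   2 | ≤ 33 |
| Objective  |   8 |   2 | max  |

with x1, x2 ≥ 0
x1 = 7.5, x2 = 0, z = 60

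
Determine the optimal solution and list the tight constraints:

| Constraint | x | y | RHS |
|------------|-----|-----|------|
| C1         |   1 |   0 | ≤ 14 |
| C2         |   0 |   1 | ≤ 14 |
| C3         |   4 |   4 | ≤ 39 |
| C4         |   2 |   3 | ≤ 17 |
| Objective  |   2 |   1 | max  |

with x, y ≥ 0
Optimal: x = 8.5, y = 0
Binding: C4, y ≥ 0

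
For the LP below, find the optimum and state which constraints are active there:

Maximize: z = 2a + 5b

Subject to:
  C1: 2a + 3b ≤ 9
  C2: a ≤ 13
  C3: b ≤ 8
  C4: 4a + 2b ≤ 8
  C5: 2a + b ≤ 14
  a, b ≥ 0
Optimal: a = 0, b = 3
Slack at optimum:
  C1: slack = 0 (binding)
  C2: slack = 13
  C3: slack = 5
  C4: slack = 2
  C5: slack = 11
  a ≥ 0: a = 0 (binding)
  b ≥ 0: b = 3
Binding constraints: C1, a ≥ 0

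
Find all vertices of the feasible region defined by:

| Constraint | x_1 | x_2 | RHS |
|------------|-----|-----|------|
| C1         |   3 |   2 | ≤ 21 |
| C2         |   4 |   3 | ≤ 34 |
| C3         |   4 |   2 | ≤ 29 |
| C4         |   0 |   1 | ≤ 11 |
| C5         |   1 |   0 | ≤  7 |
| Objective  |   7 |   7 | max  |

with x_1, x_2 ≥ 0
Each vertex is the intersection of two constraint boundaries that also satisfies all remaining constraints:
  x_1 = 0 and x_2 = 0 → (0, 0)
  3x_1 + 2x_2 = 21 and x_1 = 7 → (7, 0)
  3x_1 + 2x_2 = 21 and x_1 = 0 → (0, 10.5)

Vertices: (0, 0), (7, 0), (0, 10.5)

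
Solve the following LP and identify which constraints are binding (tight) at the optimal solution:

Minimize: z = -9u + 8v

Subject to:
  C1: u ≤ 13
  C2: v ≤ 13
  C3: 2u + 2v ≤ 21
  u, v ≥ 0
Optimal: u = 10.5, v = 0
Slack at optimum:
  C1: slack = 2.5
  C2: slack = 13
  C3: slack = 0 (binding)
  u ≥ 0: u = 10.5
  v ≥ 0: v = 0 (binding)
Binding constraints: C3, v ≥ 0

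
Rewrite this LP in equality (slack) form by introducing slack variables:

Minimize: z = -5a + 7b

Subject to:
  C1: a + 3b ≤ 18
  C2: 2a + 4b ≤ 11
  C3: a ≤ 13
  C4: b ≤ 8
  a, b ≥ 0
min z = -5a + 7b

s.t.
  a + 3b + s1 = 18
  2a + 4b + s2 = 11
  a + s3 = 13
  b + s4 = 8
  a, b, s1, s2, s3, s4 ≥ 0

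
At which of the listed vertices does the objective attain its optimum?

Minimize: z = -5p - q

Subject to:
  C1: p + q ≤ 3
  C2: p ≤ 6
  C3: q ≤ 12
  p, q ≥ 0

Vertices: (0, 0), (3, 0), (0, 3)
(3, 0) with z = -15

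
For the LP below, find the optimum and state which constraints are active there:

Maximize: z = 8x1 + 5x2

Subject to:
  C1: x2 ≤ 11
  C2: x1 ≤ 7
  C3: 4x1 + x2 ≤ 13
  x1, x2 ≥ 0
Optimal: x1 = 0.5, x2 = 11
Slack at optimum:
  C1: slack = 0 (binding)
  C2: slack = 6.5
  C3: slack = 0 (binding)
  x1 ≥ 0: x1 = 0.5
  x2 ≥ 0: x2 = 11
Binding constraints: C1, C3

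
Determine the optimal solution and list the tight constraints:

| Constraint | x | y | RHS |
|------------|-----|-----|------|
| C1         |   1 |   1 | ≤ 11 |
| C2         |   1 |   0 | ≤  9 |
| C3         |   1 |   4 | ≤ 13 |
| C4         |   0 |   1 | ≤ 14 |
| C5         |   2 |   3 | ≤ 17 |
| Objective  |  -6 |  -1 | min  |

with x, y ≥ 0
Optimal: x = 8.5, y = 0
Slack at optimum:
  C1: slack = 2.5
  C2: slack = 0.5
  C3: slack = 4.5
  C4: slack = 14
  C5: slack = 0 (binding)
  x ≥ 0: x = 8.5
  y ≥ 0: y = 0 (binding)
Binding constraints: C5, y ≥ 0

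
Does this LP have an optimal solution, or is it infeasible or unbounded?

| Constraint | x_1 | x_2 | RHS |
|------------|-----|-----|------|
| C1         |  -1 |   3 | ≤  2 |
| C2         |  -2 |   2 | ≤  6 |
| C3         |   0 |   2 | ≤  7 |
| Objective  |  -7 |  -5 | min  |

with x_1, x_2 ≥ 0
Feasible point: (0, 0) satisfies every constraint, so the LP is feasible.
Direction d = (1, 0): for each constraint row a, a·d ≤ 0 —
  (-1)(1) + (3)(0) = -1 ≤ 0
  (-2)(1) + (2)(0) = -2 ≤ 0
  (0)(1) + (2)(0) = 0 ≤ 0
and d ≥ 0, so (0, 0) + t·d stays feasible for every t ≥ 0. Along this ray z = -7x_1 - 5x_2 changes by -7 per unit t, so z → −∞.

The LP is unbounded; z can be made arbitrarily small.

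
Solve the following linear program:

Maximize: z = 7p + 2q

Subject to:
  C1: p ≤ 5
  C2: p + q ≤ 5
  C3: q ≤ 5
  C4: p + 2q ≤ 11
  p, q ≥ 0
p = 5, q = 0, z = 35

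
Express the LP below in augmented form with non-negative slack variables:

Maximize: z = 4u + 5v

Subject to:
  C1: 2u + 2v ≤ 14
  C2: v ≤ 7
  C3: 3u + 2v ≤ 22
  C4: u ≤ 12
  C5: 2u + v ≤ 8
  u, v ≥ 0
max z = 4u + 5v

s.t.
  2u + 2v + s1 = 14
  v + s2 = 7
  3u + 2v + s3 = 22
  u + s4 = 12
  2u + v + s5 = 8
  u, v, s1, s2, s3, s4, s5 ≥ 0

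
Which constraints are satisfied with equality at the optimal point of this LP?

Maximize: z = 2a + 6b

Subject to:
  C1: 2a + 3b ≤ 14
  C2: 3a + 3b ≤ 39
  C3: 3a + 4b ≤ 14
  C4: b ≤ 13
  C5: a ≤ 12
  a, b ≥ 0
Optimal: a = 0, b = 3.5
Slack at optimum:
  C1: slack = 3.5
  C2: slack = 28.5
  C3: slack = 0 (binding)
  C4: slack = 9.5
  C5: slack = 12
  a ≥ 0: a = 0 (binding)
  b ≥ 0: b = 3.5
Binding constraints: C3, a ≥ 0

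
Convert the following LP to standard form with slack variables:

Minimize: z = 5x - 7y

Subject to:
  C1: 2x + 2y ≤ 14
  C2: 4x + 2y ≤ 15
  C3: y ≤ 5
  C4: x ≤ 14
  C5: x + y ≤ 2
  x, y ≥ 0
min z = 5x - 7y

s.t.
  2x + 2y + s1 = 14
  4x + 2y + s2 = 15
  y + s3 = 5
  x + s4 = 14
  x + y + s5 = 2
  x, y, s1, s2, s3, s4, s5 ≥ 0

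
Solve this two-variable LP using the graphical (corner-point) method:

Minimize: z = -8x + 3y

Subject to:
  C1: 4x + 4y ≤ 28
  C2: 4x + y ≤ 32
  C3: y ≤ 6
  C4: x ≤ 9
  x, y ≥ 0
x = 7, y = 0, z = -56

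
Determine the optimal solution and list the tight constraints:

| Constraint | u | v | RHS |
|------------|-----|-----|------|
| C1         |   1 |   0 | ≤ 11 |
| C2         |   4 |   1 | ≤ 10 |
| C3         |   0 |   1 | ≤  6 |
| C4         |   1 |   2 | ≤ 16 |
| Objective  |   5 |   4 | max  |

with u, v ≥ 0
Optimal: u = 1, v = 6
Slack at optimum:
  C1: slack = 10
  C2: slack = 0 (binding)
  C3: slack = 0 (binding)
  C4: slack = 3
  u ≥ 0: u = 1
  v ≥ 0: v = 6
Binding constraints: C2, C3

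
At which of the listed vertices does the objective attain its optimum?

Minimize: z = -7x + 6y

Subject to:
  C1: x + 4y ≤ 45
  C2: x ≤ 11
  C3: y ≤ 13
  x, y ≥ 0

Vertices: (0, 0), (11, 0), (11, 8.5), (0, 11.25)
Evaluating z = -7x + 6y at each vertex:
  (0, 0): z = 0
  (11, 0): z = -77
  (11, 8.5): z = -26
  (0, 11.25): z = 67.5

The smallest value is z = -77, attained at (11, 0).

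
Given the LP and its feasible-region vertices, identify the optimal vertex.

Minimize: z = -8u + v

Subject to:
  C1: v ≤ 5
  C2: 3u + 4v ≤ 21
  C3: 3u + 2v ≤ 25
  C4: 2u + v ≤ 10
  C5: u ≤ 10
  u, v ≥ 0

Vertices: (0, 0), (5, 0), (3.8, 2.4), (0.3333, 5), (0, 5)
Evaluating z = -8u + v at each vertex:
  (0, 0): z = 0
  (5, 0): z = -40
  (3.8, 2.4): z = -28
  (0.3333, 5): z = 2.333
  (0, 5): z = 5

The smallest value is z = -40, attained at (5, 0).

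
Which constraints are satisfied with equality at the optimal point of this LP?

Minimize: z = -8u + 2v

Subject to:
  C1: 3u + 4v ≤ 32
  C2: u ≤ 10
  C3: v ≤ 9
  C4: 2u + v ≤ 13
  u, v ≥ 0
Optimal: u = 6.5, v = 0
Binding: C4, v ≥ 0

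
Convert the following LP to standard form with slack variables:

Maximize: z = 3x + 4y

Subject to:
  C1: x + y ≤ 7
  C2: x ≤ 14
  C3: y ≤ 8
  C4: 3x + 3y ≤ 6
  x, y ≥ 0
max z = 3x + 4y

s.t.
  x + y + s1 = 7
  x + s2 = 14
  y + s3 = 8
  3x + 3y + s4 = 6
  x, y, s1, s2, s3, s4 ≥ 0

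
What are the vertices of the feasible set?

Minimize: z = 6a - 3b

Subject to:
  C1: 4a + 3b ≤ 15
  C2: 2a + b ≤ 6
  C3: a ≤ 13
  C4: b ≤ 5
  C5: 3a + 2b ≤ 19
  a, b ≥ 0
Each vertex is the intersection of two constraint boundaries that also satisfies all remaining constraints:
  a = 0 and b = 0 → (0, 0)
  2a + b = 6 and b = 0 → (3, 0)
  4a + 3b = 15 and 2a + b = 6 → (1.5, 3)
  4a + 3b = 15 and b = 5 → (0, 5)

Vertices: (0, 0), (3, 0), (1.5, 3), (0, 5)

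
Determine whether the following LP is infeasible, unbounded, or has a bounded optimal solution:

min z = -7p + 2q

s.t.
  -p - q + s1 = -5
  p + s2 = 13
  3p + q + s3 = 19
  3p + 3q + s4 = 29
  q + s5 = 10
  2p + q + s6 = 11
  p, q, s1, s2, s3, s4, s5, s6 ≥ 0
The point (5.5, 0) satisfies every constraint, so the LP is feasible; the constraints give p ≤ 13 and q ≤ 10, which with p, q ≥ 0 keep the feasible region inside a bounded box. A feasible, bounded LP attains a finite optimum at a vertex.

Evaluating z = -7p + 2q at each vertex:
  (5, 0): z = -35
  (5.5, 0): z = -38.5
  (1.333, 8.333): z = 7.333
  (0, 9.667): z = 19.33
  (0, 5): z = 10

Bounded optimum: z* = -38.5 at (5.5, 0).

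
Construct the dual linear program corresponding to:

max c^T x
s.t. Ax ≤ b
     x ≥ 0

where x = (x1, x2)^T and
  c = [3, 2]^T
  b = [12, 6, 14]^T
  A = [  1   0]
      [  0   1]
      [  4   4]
Minimize: z = 12y1 + 6y2 + 14y3

Subject to:
  C1: -y1 - 4y3 ≤ -3
  C2: -y2 - 4y3 ≤ -2
  y1, y2, y3 ≥ 0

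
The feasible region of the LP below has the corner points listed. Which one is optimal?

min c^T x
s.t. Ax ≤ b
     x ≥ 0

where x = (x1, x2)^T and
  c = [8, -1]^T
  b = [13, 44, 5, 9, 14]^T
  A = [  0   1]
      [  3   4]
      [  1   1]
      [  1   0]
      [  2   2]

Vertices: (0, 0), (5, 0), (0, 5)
Evaluating z = 8x1 - x2 at each vertex:
  (0, 0): z = 0
  (5, 0): z = 40
  (0, 5): z = -5

The smallest value is z = -5, attained at (0, 5).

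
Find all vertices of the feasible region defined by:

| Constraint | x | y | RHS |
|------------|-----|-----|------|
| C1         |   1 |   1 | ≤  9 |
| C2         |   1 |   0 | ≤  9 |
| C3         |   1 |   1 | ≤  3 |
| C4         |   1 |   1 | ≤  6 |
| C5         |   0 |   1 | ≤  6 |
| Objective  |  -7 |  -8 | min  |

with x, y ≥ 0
Each vertex is the intersection of two constraint boundaries that also satisfies all remaining constraints:
  x = 0 and y = 0 → (0, 0)
  x + y = 3 and y = 0 → (3, 0)
  x + y = 3 and x = 0 → (0, 3)

Vertices: (0, 0), (3, 0), (0, 3)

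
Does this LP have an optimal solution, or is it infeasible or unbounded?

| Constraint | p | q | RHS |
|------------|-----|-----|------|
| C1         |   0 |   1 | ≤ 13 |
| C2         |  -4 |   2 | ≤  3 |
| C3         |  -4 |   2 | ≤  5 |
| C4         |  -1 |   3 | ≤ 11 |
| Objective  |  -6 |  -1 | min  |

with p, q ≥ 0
Feasible point: (0, 0) satisfies every constraint, so the LP is feasible.
Direction d = (1, 0): for each constraint row a, a·d ≤ 0 —
  (0)(1) + (1)(0) = 0 ≤ 0
  (-4)(1) + (2)(0) = -4 ≤ 0
  (-4)(1) + (2)(0) = -4 ≤ 0
  (-1)(1) + (3)(0) = -1 ≤ 0
and d ≥ 0, so (0, 0) + t·d stays feasible for every t ≥ 0. Along this ray z = -6p - q changes by -6 per unit t, so z → −∞.

The LP is unbounded; z can be made arbitrarily small.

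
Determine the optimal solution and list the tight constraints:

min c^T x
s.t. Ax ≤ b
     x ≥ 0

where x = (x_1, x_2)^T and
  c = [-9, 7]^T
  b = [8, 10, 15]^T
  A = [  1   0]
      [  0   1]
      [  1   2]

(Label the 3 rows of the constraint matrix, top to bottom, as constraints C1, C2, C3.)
Optimal: x_1 = 8, x_2 = 0
Slack at optimum:
  C1: slack = 0 (binding)
  C2: slack = 10
  C3: slack = 7
  x_1 ≥ 0: x_1 = 8
  x_2 ≥ 0: x_2 = 0 (binding)
Binding constraints: C1, x_2 ≥ 0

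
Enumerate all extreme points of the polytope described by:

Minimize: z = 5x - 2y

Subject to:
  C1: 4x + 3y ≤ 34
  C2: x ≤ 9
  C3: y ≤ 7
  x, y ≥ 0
Each vertex is the intersection of two constraint boundaries that also satisfies all remaining constraints:
  x = 0 and y = 0 → (0, 0)
  4x + 3y = 34 and y = 0 → (8.5, 0)
  4x + 3y = 34 and y = 7 → (3.25, 7)
  y = 7 and x = 0 → (0, 7)

Vertices: (0, 0), (8.5, 0), (3.25, 7), (0, 7)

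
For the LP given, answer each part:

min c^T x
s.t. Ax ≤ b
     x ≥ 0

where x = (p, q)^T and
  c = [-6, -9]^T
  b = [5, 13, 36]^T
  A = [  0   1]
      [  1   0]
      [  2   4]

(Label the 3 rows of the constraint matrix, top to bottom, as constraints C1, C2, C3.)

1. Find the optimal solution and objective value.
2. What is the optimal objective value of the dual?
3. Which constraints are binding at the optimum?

1. p = 13, q = 2.5, z = -100.5
2. -100.5 (by strong duality, equal to the primal optimum)
3. C2, C3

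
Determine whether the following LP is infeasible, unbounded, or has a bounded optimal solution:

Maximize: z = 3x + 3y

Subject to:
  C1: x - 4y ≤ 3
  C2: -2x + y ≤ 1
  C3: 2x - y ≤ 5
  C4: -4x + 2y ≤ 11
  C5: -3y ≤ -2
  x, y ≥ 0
Feasible point: (0, 1) satisfies every constraint, so the LP is feasible.
Direction d = (1, 2): for each constraint row a, a·d ≤ 0 —
  (1)(1) + (-4)(2) = -7 ≤ 0
  (-2)(1) + (1)(2) = 0 ≤ 0
  (2)(1) + (-1)(2) = 0 ≤ 0
  (-4)(1) + (2)(2) = 0 ≤ 0
  (0)(1) + (-3)(2) = -6 ≤ 0
and d ≥ 0, so (0, 1) + t·d stays feasible for every t ≥ 0. Along this ray z = 3x + 3y changes by 9 per unit t, so z → +∞.

Unbounded — the objective can increase without bound over the feasible region.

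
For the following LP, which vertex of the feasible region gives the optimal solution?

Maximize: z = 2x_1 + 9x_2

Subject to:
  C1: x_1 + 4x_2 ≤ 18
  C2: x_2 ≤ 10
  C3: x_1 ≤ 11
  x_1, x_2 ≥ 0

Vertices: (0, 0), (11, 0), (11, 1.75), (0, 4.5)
Evaluating z = 2x_1 + 9x_2 at each vertex:
  (0, 0): z = 0
  (11, 0): z = 22
  (11, 1.75): z = 37.75
  (0, 4.5): z = 40.5

The largest value is z = 40.5, attained at (0, 4.5).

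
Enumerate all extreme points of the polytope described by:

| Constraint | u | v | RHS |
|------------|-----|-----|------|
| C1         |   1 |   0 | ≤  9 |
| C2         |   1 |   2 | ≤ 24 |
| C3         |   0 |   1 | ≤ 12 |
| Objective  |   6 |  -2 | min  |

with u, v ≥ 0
Each vertex is the intersection of two constraint boundaries that also satisfies all remaining constraints:
  u = 0 and v = 0 → (0, 0)
  u = 9 and v = 0 → (9, 0)
  u = 9 and u + 2v = 24 → (9, 7.5)
  u + 2v = 24 and v = 12 → (0, 12)

Vertices: (0, 0), (9, 0), (9, 7.5), (0, 12)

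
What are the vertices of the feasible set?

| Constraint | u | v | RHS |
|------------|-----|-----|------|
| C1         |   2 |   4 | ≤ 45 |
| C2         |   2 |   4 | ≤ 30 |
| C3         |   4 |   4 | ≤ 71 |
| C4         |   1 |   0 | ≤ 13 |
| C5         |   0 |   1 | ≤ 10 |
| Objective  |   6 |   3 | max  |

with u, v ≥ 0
Each vertex is the intersection of two constraint boundaries that also satisfies all remaining constraints:
  u = 0 and v = 0 → (0, 0)
  u = 13 and v = 0 → (13, 0)
  2u + 4v = 30 and u = 13 → (13, 1)
  2u + 4v = 30 and u = 0 → (0, 7.5)

Vertices: (0, 0), (13, 0), (13, 1), (0, 7.5)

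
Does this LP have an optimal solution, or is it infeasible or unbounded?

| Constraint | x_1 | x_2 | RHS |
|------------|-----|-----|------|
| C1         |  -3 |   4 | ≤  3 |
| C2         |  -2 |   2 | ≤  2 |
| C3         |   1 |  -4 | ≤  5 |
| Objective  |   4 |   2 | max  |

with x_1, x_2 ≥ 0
Feasible point: (0, 0) satisfies every constraint, so the LP is feasible.
Direction d = (4, 3): for each constraint row a, a·d ≤ 0 —
  (-3)(4) + (4)(3) = 0 ≤ 0
  (-2)(4) + (2)(3) = -2 ≤ 0
  (1)(4) + (-4)(3) = -8 ≤ 0
and d ≥ 0, so (0, 0) + t·d stays feasible for every t ≥ 0. Along this ray z = 4x_1 + 2x_2 changes by 22 per unit t, so z → +∞.

Unbounded: there is a feasible ray along which z → +∞.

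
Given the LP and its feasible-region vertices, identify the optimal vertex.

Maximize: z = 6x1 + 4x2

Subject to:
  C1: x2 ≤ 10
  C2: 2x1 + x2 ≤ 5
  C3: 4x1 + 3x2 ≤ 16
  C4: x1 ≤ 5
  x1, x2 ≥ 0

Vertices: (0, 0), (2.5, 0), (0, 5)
(0, 5) with z = 20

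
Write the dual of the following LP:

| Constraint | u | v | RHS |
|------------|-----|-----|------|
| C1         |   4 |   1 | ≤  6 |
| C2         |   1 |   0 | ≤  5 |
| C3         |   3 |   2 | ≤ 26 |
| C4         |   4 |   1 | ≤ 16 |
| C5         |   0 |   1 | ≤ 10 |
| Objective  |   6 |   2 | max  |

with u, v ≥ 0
Minimize: z = 6y1 + 5y2 + 26y3 + 16y4 + 10y5

Subject to:
  C1: -4y1 - y2 - 3y3 - 4y4 ≤ -6
  C2: -y1 - 2y3 - y4 - y5 ≤ -2
  y1, y2, y3, y4, y5 ≥ 0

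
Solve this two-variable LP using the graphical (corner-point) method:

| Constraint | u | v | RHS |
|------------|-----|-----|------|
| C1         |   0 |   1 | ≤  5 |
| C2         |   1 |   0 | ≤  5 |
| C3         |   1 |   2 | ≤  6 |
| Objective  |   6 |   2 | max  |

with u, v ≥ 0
u = 5, v = 0.5, z = 31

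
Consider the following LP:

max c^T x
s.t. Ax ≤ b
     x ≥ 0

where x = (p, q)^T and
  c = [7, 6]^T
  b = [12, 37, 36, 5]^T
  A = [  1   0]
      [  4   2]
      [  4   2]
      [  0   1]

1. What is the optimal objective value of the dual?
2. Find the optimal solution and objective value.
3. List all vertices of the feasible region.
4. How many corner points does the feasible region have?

1. 75.5 (by strong duality, equal to the primal optimum)
2. p = 6.5, q = 5, z = 75.5
3. (0, 0), (9, 0), (6.5, 5), (0, 5)
4. 4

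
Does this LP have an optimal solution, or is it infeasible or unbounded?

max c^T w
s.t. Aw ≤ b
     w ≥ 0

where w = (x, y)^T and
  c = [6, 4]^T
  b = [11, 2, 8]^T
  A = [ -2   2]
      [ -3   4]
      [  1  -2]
Feasible point: (0, 0) satisfies every constraint, so the LP is feasible.
Direction d = (4, 3): for each constraint row a, a·d ≤ 0 —
  (-2)(4) + (2)(3) = -2 ≤ 0
  (-3)(4) + (4)(3) = 0 ≤ 0
  (1)(4) + (-2)(3) = -2 ≤ 0
and d ≥ 0, so (0, 0) + t·d stays feasible for every t ≥ 0. Along this ray z = 6x + 4y changes by 36 per unit t, so z → +∞.

Unbounded: there is a feasible ray along which z → +∞.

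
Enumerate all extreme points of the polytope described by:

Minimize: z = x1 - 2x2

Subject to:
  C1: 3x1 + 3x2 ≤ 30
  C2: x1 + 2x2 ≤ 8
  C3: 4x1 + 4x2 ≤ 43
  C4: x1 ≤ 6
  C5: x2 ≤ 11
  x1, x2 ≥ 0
Each vertex is the intersection of two constraint boundaries that also satisfies all remaining constraints:
  x1 = 0 and x2 = 0 → (0, 0)
  x1 = 6 and x2 = 0 → (6, 0)
  x1 + 2x2 = 8 and x1 = 6 → (6, 1)
  x1 + 2x2 = 8 and x1 = 0 → (0, 4)

Vertices: (0, 0), (6, 0), (6, 1), (0, 4)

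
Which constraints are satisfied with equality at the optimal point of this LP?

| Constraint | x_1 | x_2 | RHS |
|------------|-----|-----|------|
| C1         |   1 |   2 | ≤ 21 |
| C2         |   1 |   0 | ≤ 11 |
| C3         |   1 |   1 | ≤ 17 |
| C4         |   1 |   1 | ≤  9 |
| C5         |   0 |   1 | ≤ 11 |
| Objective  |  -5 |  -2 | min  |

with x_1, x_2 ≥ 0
Optimal: x_1 = 9, x_2 = 0
Binding: C4, x_2 ≥ 0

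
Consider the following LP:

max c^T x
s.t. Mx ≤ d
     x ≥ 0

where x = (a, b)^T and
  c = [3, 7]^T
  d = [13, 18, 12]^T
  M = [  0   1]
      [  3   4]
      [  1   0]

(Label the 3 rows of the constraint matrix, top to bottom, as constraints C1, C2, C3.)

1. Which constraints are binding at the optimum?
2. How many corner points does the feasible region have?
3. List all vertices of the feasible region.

1. C2, a ≥ 0
2. 3
3. (0, 0), (6, 0), (0, 4.5)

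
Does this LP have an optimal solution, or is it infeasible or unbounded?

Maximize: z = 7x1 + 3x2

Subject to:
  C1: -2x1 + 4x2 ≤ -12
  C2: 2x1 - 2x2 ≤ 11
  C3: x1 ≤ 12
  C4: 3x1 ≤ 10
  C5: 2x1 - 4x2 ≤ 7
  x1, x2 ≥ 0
C5 requires 2x1 - 4x2 ≤ 7, while C1 (-2x1 + 4x2 ≤ -12) is equivalent to 2x1 - 4x2 ≥ 12. Together they would need 12 ≤ 2x1 - 4x2 ≤ 7, which is impossible since 12 > 7. No point satisfies all constraints.

Infeasible — the constraint set is empty.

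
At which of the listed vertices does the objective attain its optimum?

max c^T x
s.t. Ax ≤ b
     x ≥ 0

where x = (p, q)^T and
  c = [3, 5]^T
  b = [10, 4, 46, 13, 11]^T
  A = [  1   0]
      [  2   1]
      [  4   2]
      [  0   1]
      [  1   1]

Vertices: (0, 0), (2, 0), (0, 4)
Evaluating z = 3p + 5q at each vertex:
  (0, 0): z = 0
  (2, 0): z = 6
  (0, 4): z = 20

The largest value is z = 20, attained at (0, 4).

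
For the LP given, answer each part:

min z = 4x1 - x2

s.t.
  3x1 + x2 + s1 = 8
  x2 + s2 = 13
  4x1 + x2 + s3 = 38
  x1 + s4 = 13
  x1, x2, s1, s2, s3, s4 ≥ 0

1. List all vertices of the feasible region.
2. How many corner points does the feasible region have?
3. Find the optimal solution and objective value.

1. (0, 0), (2.667, 0), (0, 8)
2. 3
3. x1 = 0, x2 = 8, z = -8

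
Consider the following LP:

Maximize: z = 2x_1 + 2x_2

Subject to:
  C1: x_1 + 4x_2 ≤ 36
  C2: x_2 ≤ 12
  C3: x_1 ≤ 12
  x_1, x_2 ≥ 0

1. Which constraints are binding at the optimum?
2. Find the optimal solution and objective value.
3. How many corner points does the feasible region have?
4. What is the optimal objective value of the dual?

1. C1, C3
2. x_1 = 12, x_2 = 6, z = 36
3. 4
4. 36 (by strong duality, equal to the primal optimum)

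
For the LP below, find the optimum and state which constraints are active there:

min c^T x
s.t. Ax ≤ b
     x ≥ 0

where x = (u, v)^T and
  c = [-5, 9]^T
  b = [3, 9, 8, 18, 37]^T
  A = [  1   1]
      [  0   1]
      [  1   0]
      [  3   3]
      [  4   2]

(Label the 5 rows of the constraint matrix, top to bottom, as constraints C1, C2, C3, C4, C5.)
Optimal: u = 3, v = 0
Binding: C1, v ≥ 0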